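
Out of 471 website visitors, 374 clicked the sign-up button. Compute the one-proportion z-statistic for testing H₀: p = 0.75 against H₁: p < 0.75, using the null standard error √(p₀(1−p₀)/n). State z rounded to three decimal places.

z = 2.208

p̂ = 374/471 = 0.79406.
SE₀ = √(0.75·0.25/471) = 0.019952.
Test statistic: z = 0.04406/0.019952 = 2.208.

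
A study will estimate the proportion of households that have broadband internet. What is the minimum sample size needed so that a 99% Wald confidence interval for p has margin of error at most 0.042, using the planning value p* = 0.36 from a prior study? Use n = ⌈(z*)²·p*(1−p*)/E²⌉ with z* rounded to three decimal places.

n = 867

For 99% confidence, z* = 2.576.
p*(1−p*) = 0.2304.
Required n before rounding: 6.635776 × 0.2304 / 0.042² = 866.714.
Rounding up, n = 867.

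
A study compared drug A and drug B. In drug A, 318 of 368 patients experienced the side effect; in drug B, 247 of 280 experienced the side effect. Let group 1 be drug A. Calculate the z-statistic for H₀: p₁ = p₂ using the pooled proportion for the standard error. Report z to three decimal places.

z = -0.680

Sample proportions: p̂₁ = 318/368 = 0.86413 and p̂₂ = 247/280 = 0.88214.
Pooled p̂ = (318+247)/(368+280) = 565/648 = 0.87191.
Pooled SE = √[0.1116803·0.00628882] ≈ 0.026502.
z = -0.01801/0.026502 = -0.680.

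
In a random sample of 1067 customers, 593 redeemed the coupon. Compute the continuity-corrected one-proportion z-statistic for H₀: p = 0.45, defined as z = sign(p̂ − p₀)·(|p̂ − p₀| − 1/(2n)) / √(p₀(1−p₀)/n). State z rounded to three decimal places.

z = 6.914

With x = 593 successes in n = 1067, p̂ = 0.55576. p̂ − p₀ = 0.105764.
Continuity correction 1/(2n) = 1/2134 = 0.000469.
Corrected numerator: |0.105764| − 0.000469 = 0.105295.
SE₀ = √(0.45·0.55/1067) = 0.015230.
z = (+)0.105295/0.015230 = 6.914.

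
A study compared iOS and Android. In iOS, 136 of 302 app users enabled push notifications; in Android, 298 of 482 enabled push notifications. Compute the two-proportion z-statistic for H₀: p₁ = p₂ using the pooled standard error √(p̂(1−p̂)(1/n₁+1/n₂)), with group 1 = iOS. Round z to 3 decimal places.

p̂₁ = 136/302 = 0.45033, p̂₂ = 298/482 = 0.61826.
Pooled p̂ = (136+298)/(302+482) = 434/784 = 0.55357.
SE = √[p̂(1−p̂)(1/n₁+1/n₂)] = √[0.55357·0.44643·(1/302+1/482)] ≈ 0.036483.
z = (p̂₁ − p̂₂)/SE = (0.45033 − 0.61826)/0.036483 = -0.16793/0.036483 = -4.603.

z = -4.603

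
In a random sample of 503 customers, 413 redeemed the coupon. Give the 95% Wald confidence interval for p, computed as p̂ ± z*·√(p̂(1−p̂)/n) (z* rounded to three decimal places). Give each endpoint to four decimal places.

(0.7876, 0.8546)

Sample proportion p̂ = 413/503 = 0.82107.
SE(p̂) = √(0.82107·0.17893/503) = 0.017090.
The 95% critical value is z* = 1.960.
Margin = 1.960·0.017090 = 0.03350.
Interval: 0.82107 ± 0.03350 → (0.7876, 0.8546).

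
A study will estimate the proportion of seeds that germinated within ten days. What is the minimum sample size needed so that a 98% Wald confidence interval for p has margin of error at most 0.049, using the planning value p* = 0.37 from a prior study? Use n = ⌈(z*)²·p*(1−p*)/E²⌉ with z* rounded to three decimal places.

n = 526

z* = 2.326 at the 98% level.
p*(1−p*) = 0.2331.
(z*)²·p*(1−p*)/E² = 5.410276·0.2331/0.002401 = 525.254.
Rounding up, n = 526.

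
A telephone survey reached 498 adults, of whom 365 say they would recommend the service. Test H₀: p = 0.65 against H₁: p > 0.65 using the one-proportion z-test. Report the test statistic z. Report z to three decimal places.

z = 3.880

p̂ = 365/498 = 0.73293.
Under H₀, SE = √(p₀(1−p₀)/n) = √(0.65·0.35/498) = √0.000456827 = 0.021374.
z = (p̂ − p₀)/SE = (0.73293 − 0.65)/0.021374 = 3.880.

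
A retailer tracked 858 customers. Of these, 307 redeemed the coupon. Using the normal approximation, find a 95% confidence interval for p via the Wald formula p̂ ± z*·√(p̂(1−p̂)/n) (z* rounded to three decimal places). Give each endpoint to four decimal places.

(0.3257, 0.3899)

Sample proportion p̂ = 307/858 = 0.35781.
SE = √(p̂(1−p̂)/n) = √(0.229782/858) = 0.016365.
For 95% confidence, z* = 1.960.
Margin of error: 1.960 × 0.016365 = 0.03208.
So the interval runs from 0.3257 to 0.3899.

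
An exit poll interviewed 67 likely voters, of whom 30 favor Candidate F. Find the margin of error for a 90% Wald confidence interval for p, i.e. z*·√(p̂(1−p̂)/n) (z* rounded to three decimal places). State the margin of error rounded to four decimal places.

Sample proportion p̂ = 30/67 = 0.44776.
SE(p̂) = √(0.44776·0.55224/67) = 0.060750.
For 90% confidence, z* = 1.645.
So ME = 0.0999.

ME = 0.0999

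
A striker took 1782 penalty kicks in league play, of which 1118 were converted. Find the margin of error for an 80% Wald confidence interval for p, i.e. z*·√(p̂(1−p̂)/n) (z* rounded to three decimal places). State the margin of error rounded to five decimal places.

With x = 1118 successes in n = 1782, p̂ = 0.62738.
SE(p̂) = √(0.62738·0.37262/1782) = 0.011454.
The 80% critical value is z* = 1.282.
So ME = 0.01468.

ME = 0.01468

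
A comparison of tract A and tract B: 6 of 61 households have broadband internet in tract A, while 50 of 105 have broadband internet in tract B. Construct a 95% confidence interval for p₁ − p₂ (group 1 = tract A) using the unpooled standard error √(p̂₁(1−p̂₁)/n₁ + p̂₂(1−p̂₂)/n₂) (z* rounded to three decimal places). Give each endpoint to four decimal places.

p̂₁ = 0.09836, p̂₂ = 0.47619, so the observed difference is -0.37783.
SE = √(0.001453866 + 0.002375553) = √0.003829419 = 0.061882.
The 95% critical value is z* = 1.960. Margin = 1.960·0.061882 = 0.12129.
Interval: -0.37783 ± 0.12129 → (-0.4991, -0.2565).

(-0.4991, -0.2565)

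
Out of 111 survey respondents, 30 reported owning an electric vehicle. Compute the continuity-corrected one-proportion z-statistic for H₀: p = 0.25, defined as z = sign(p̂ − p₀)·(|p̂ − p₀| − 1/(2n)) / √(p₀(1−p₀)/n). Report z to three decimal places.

z = 0.384

Sample proportion p̂ = 30/111 = 0.27027. p̂ − p₀ = 0.020270.
1/(2n) = 0.004505.
Corrected numerator: |0.020270| − 0.004505 = 0.015765.
Null standard error: √(0.25·0.75/111) = √0.001689189 = 0.041100.
z = (+)0.015765/0.041100 = 0.384.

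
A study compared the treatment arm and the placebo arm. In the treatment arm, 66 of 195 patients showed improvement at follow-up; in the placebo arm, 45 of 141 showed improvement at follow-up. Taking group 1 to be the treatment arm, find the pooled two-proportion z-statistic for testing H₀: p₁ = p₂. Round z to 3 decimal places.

Sample proportions: p̂₁ = 66/195 = 0.33846 and p̂₂ = 45/141 = 0.31915.
Pooling: p̂ = 111/336 = 0.33036.
Pooled SE = √[0.2212213·0.01222040] ≈ 0.051994.
z = 0.01931/0.051994 = 0.371.

z = 0.371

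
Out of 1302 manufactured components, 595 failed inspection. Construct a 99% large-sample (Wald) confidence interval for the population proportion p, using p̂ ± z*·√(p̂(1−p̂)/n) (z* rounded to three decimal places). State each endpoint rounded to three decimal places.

(0.421, 0.493)

With x = 595 successes in n = 1302, p̂ = 0.45699.
SE = √(p̂(1−p̂)/n) = √(0.248150/1302) = 0.013805.
For 99% confidence, z* = 2.576.
Margin = 2.576·0.013805 = 0.03556.
Interval: 0.45699 ± 0.03556 → (0.421, 0.493).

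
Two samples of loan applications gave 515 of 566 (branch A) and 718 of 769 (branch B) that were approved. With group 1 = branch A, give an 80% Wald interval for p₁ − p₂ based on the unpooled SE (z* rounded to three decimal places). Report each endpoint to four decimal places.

p̂₁ = 0.90989, p̂₂ = 0.93368, so the observed difference is -0.02379.
Unpooled SE = √(p̂₁(1−p̂₁)/n₁ + p̂₂(1−p̂₂)/n₂) = √(0.000144853 + 0.000080522) = 0.015013.
The 80% critical value is z* = 1.282. Margin = 1.282·0.015013 = 0.01925.
So the interval runs from -0.0430 to -0.0045.

(-0.0430, -0.0045)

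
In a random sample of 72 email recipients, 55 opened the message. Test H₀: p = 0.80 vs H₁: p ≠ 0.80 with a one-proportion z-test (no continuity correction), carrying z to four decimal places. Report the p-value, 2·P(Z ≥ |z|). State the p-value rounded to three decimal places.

p̂ = 55/72 = 0.76389.
Null standard error: √(0.80·0.20/72) = √0.002222222 = 0.047140.
z = (p̂ − p₀)/SE = (55/72 − 0.80)/0.047140 ≈ -0.7660.
From the standard normal, 2·P(Z ≥ |z|) = 0.444.

p-value = 0.444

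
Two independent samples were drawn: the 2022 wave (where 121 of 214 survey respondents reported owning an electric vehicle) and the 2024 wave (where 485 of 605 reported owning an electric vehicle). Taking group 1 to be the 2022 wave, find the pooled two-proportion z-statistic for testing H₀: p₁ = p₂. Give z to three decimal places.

z = -6.771

p̂₁ = 121/214 = 0.56542, p̂₂ = 485/605 = 0.80165.
Pooling: p̂ = 606/819 = 0.73993.
Pooled SE = √[0.1924352·0.00632579] ≈ 0.034890.
z = (p̂₁ − p̂₂)/SE = (0.56542 − 0.80165)/0.034890 = -0.23623/0.034890 = -6.771.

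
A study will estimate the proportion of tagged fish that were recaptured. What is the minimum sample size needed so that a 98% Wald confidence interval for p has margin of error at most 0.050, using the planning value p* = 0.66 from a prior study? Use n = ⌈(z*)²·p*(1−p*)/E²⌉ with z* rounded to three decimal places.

z* = 2.326 at the 98% level.
p*(1−p*) = 0.2244.
(z*)²·p*(1−p*)/E² = 5.410276·0.2244/0.002500 = 485.626.
⌈485.626⌉ = 486.

n = 486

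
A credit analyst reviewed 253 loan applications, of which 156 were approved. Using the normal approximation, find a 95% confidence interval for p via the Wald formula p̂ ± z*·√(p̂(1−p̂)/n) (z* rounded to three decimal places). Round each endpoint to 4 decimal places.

p̂ = 156/253 = 0.61660.
SE = √(p̂(1−p̂)/n) = √(0.236404/253) = 0.030568.
z* = 1.960 at the 95% level.
Margin of error: 1.960 × 0.030568 = 0.05991.
So the interval runs from 0.5567 to 0.6765.

(0.5567, 0.6765)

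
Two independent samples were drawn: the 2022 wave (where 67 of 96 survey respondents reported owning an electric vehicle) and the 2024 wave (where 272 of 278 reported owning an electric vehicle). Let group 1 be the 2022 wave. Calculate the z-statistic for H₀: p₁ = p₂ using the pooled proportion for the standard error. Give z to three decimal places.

z = -8.136

Sample proportions: p̂₁ = 67/96 = 0.69792 and p̂₂ = 272/278 = 0.97842.
Pooling: p̂ = 339/374 = 0.90642.
SE = √[p̂(1−p̂)(1/n₁+1/n₂)] = √[0.90642·0.09358·(1/96+1/278)] ≈ 0.034478.
z = (p̂₁ − p̂₂)/SE = (0.69792 − 0.97842)/0.034478 = -0.28050/0.034478 = -8.136.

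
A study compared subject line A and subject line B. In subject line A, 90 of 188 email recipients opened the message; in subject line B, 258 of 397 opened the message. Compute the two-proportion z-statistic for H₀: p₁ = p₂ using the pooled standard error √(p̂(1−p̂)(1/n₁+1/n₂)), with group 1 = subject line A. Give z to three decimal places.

Sample proportions: p̂₁ = 90/188 = 0.47872 and p̂₂ = 258/397 = 0.64987.
Pooled p̂ = (90+258)/(188+397) = 348/585 = 0.59487.
Pooled SE = √[0.2409993·0.00783804] ≈ 0.043462.
z = -0.17115/0.043462 = -3.938.

z = -3.938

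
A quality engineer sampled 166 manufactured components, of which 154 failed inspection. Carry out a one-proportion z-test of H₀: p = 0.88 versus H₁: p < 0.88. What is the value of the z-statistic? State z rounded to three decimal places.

The sample proportion is 154/166 = 0.92771.
Null standard error: √(0.88·0.12/166) = √0.000636145 = 0.025222.
z = (0.92771 − 0.88)/0.025222 = 0.04771/0.025222 = 1.892.

z = 1.892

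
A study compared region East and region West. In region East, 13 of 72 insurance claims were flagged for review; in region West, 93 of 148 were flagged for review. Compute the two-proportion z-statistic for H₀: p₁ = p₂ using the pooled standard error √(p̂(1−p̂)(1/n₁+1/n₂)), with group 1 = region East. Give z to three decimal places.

z = -6.237

Sample proportions: p̂₁ = 13/72 = 0.18056 and p̂₂ = 93/148 = 0.62838.
Pooled p̂ = (13+93)/(72+148) = 106/220 = 0.48182.
Pooled SE = √[0.2496694·0.02064565] ≈ 0.071795.
z = -0.44782/0.071795 = -6.237.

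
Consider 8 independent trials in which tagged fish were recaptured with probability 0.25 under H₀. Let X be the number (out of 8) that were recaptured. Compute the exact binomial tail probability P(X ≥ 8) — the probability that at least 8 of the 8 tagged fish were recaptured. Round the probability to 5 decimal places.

P = 0.00002

X ~ Binomial(n=8, p=0.25).
P(X ≥ 8) = C(8,8)·0.25^8·0.75^0.
= 0.000015 = 0.00002.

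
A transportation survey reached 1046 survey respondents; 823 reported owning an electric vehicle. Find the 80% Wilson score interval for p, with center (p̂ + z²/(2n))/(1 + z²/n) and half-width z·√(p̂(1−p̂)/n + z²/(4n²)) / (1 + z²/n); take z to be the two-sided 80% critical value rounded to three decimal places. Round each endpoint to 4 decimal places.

Here p̂ = 823/1046 = 0.78681 and z = 1.282 (z² = 1.643524).
Denominator 1 + z²/n = 1 + 1.643524/1046 = 1.001571.
Center = (0.78681 + 0.000786)/1.001571 = 0.78636.
Radicand: p̂(1−p̂)/n + z²/(4n²) = 0.000160365 + 0.000000376 = 0.000160741.
Half-width = 1.282·√0.000160741/1.001571 = 0.01623.
Interval: 0.78636 ± 0.01623 → (0.7701, 0.8026).

(0.7701, 0.8026)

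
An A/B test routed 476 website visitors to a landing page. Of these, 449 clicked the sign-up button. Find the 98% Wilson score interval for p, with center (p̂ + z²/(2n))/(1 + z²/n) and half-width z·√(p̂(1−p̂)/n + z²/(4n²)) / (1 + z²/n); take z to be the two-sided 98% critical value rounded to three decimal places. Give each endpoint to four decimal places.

p̂ = 449/476 = 0.94328; z = 2.326, so z² = 5.410276.
1 + z²/n = 1.011366.
Center = (0.94328 + 0.005683)/1.011366 = 0.93830.
Radicand: p̂(1−p̂)/n + z²/(4n²) = 0.000112406 + 0.000005970 = 0.000118376.
Half-width = 2.326·√0.000118376/1.011366 = 0.02502.
CI: 0.93830 ± 0.02502 = (0.9133, 0.9633).

(0.9133, 0.9633)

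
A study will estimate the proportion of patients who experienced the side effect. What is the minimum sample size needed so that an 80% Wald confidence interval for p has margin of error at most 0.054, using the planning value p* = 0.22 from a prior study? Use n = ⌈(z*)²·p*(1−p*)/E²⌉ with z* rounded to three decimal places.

n = 97

z* = 1.282 at the 80% level.
p*(1−p*) = 0.22·0.78 = 0.1716.
(z*)²·p*(1−p*)/E² = 1.643524·0.1716/0.002916 = 96.718.
Rounding up, n = 97.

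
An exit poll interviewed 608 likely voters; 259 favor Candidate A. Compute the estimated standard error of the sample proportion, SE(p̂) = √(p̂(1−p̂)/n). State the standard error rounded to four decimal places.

Sample proportion p̂ = 259/608 = 0.42599.
p̂(1−p̂) = 0.244523.
Dividing by n and taking the root: √0.000402176 = 0.0201.

SE = 0.0201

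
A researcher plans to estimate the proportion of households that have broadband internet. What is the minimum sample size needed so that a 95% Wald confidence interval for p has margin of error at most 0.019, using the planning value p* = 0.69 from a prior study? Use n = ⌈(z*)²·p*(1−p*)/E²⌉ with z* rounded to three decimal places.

For 95% confidence, z* = 1.960.
p*(1−p*) = 0.2139.
Required n before rounding: 3.841600 × 0.2139 / 0.019² = 2276.228.
⌈2276.228⌉ = 2277.

n = 2277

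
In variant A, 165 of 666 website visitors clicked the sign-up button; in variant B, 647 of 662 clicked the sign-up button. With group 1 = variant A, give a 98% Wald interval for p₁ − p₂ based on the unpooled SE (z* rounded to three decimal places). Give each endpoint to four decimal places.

p̂₁ = 165/666 = 0.24775, p̂₂ = 647/662 = 0.97734; p̂₁ − p̂₂ = -0.72959.
SE = √(0.000279833 + 0.000033452) = √0.000313285 = 0.017700.
For 98% confidence, z* = 2.326. Margin = 2.326·0.017700 = 0.04117.
CI: -0.72959 ± 0.04117 = (-0.7708, -0.6884).

(-0.7708, -0.6884)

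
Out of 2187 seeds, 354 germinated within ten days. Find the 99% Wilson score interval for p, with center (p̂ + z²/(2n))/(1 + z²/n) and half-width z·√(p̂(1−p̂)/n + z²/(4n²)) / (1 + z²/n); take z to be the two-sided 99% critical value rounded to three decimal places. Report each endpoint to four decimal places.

(0.1426, 0.1832)

Here p̂ = 354/2187 = 0.16187 and z = 2.576 (z² = 6.635776).
Denominator 1 + z²/n = 1 + 6.635776/2187 = 1.003034.
Center = (0.16187 + 0.001517)/1.003034 = 0.16289.
Radicand: p̂(1−p̂)/n + z²/(4n²) = 0.000062033 + 0.000000347 = 0.000062380.
Half-width = 2.576·√0.000062380/1.003034 = 0.02028.
So the interval runs from 0.1426 to 0.1832.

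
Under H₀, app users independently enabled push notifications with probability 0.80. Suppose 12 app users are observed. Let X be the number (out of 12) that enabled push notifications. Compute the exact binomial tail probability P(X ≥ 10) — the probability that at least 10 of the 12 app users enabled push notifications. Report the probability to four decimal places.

P = 0.5583

X ~ Binomial(n=12, p=0.80).
P(X ≥ 10) = C(12,10)·0.80^10·0.20^2 + C(12,11)·0.80^11·0.20^1 + C(12,12)·0.80^12·0.20^0.
= 0.283468 + 0.206158 + 0.068719 = 0.5583.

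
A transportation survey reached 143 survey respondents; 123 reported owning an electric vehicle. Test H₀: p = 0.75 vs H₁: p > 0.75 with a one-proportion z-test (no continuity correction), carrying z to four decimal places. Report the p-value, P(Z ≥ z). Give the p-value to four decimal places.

p̂ = 123/143 = 0.86014.
Under H₀, SE = √(p₀(1−p₀)/n) = √(0.75·0.25/143) = √0.001311189 = 0.036210.
z = (p̂ − p₀)/SE = (123/143 − 0.75)/0.036210 ≈ 3.0417.
p-value = P(Z ≥ z) with z = 3.0417 → 0.0012.

p-value = 0.0012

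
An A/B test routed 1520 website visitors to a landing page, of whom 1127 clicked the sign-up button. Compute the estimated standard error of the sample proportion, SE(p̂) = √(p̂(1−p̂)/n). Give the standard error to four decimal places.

Sample proportion p̂ = 1127/1520 = 0.74145.
p̂(1−p̂) = 0.74145·0.25855 = 0.191702.
SE = √(0.191702/1520) = 0.0112.

SE = 0.0112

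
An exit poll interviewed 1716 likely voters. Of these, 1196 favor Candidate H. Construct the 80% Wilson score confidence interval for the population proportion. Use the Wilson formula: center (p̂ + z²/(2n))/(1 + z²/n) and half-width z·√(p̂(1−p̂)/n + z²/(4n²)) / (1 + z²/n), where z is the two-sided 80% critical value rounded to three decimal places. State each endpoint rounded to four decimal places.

(0.6826, 0.7110)

p̂ = 1196/1716 = 0.69697; z = 1.282, so z² = 1.643524.
Denominator 1 + z²/n = 1 + 1.643524/1716 = 1.000958.
Center = (0.69697 + 0.000479)/1.000958 = 0.69678.
Radicand: p̂(1−p̂)/n + z²/(4n²) = 0.000123079 + 0.000000140 = 0.000123219.
Half-width = 1.282·√0.000123219/1.000958 = 0.01422.
So the interval runs from 0.6826 to 0.7110.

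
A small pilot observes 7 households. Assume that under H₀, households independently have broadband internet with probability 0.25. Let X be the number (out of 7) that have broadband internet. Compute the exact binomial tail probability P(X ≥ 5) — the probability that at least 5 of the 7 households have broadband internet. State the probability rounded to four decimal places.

P = 0.0129

X is binomial with n = 7 and p = 0.25.
P(X ≥ 5) = C(7,5)·0.25^5·0.75^2 + C(7,6)·0.25^6·0.75^1 + C(7,7)·0.25^7·0.75^0.
= 0.011536 + 0.001282 + 0.000061 = 0.0129.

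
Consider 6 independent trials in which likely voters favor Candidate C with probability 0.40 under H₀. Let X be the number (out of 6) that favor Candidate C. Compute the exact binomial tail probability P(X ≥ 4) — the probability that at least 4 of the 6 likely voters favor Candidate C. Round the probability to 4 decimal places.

P = 0.1792

X ~ Binomial(n=6, p=0.40).
P(X ≥ 4) = C(6,4)·0.40^4·0.60^2 + C(6,5)·0.40^5·0.60^1 + C(6,6)·0.40^6·0.60^0.
= 0.138240 + 0.036864 + 0.004096 = 0.1792.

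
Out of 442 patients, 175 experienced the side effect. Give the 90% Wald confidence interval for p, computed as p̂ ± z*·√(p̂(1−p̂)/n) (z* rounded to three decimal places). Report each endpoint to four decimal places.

(0.3577, 0.4342)

With x = 175 successes in n = 442, p̂ = 0.39593.
SE(p̂) = √(0.39593·0.60407/442) = 0.023262.
The 90% critical value is z* = 1.645.
Margin = 1.645·0.023262 = 0.03827.
So the interval runs from 0.3577 to 0.4342.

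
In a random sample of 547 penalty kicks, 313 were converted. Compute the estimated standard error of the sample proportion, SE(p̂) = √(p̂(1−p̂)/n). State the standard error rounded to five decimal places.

The sample proportion is 313/547 = 0.57221.
p̂(1−p̂) = 0.244786.
SE = √(0.244786/547) = √0.000447506 = 0.02115.

SE = 0.02115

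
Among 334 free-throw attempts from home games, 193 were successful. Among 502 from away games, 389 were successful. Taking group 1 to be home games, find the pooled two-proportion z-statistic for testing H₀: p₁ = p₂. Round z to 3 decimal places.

Sample proportions: p̂₁ = 193/334 = 0.57784 and p̂₂ = 389/502 = 0.77490.
Pooling: p̂ = 582/836 = 0.69617.
Pooled SE = √[0.2115164·0.00498604] ≈ 0.032475.
z = (p̂₁ − p̂₂)/SE = (0.57784 − 0.77490)/0.032475 = -0.19706/0.032475 = -6.068.

z = -6.068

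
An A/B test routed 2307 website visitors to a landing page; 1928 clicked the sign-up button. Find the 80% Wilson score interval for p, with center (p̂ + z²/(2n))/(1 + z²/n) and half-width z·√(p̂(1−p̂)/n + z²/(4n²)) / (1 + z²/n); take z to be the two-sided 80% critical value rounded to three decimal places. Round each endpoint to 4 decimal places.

(0.8256, 0.8454)

Here p̂ = 1928/2307 = 0.83572 and z = 1.282 (z² = 1.643524).
Denominator 1 + z²/n = 1 + 1.643524/2307 = 1.000712.
Adjusted center: (0.83572 + z²/(2n))/1.000712 = 0.83548.
Radicand: p̂(1−p̂)/n + z²/(4n²) = 0.000059512 + 0.000000077 = 0.000059589.
Half-width = 1.282·√0.000059589/1.000712 = 0.00989.
CI: 0.83548 ± 0.00989 = (0.8256, 0.8454).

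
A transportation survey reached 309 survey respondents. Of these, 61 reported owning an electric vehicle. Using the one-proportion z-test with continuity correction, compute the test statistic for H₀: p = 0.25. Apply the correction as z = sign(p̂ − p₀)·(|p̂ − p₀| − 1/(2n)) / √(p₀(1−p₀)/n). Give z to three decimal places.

z = -2.069

With x = 61 successes in n = 309, p̂ = 0.19741. p̂ − p₀ = -0.052589.
1/(2n) = 0.001618.
Corrected numerator: |-0.052589| − 0.001618 = 0.050971.
Under H₀, SE = √(p₀(1−p₀)/n) = √(0.25·0.75/309) = √0.000606796 = 0.024633.
z = −0.050971/0.024633 = -2.069.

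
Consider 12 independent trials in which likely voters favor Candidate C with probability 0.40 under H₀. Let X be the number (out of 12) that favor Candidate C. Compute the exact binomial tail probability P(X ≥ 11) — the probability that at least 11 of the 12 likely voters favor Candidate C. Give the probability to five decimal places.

X is binomial with n = 12 and p = 0.40.
P(X ≥ 11) = C(12,11)·0.40^11·0.60^1 + C(12,12)·0.40^12·0.60^0.
= 0.000302 + 0.000017 = 0.00032.

P = 0.00032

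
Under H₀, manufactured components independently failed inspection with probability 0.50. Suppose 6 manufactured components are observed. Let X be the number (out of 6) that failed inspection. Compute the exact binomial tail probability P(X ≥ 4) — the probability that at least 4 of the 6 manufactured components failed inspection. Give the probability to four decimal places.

P = 0.3438

X is binomial with n = 6 and p = 0.50.
P(X ≥ 4) = C(6,4)·0.50^4·0.50^2 + C(6,5)·0.50^5·0.50^1 + C(6,6)·0.50^6·0.50^0.
= 0.234375 + 0.093750 + 0.015625 = 0.3438.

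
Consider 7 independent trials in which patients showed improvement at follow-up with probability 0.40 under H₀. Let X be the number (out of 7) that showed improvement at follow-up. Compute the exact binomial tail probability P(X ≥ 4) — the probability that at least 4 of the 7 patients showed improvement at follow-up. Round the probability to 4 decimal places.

X ~ Binomial(n=7, p=0.40).
P(X ≥ 4) = C(7,4)·0.40^4·0.60^3 + C(7,5)·0.40^5·0.60^2 + C(7,6)·0.40^6·0.60^1 + C(7,7)·0.40^7·0.60^0.
= 0.193536 + 0.077414 + 0.017203 + 0.001638 = 0.2898.

P = 0.2898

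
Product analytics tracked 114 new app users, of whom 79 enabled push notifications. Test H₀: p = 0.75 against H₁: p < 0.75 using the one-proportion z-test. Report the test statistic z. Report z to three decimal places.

The sample proportion is 79/114 = 0.69298.
Null standard error: √(0.75·0.25/114) = √0.001644737 = 0.040555.
z = (0.69298 − 0.75)/0.040555 = -0.05702/0.040555 = -1.406.

z = -1.406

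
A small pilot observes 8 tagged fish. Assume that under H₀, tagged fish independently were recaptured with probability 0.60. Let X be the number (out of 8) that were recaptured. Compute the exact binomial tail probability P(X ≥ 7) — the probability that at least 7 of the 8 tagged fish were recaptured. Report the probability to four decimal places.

P = 0.1064

X is binomial with n = 8 and p = 0.60.
P(X ≥ 7) = C(8,7)·0.60^7·0.40^1 + C(8,8)·0.60^8·0.40^0.
= 0.089580 + 0.016796 = 0.1064.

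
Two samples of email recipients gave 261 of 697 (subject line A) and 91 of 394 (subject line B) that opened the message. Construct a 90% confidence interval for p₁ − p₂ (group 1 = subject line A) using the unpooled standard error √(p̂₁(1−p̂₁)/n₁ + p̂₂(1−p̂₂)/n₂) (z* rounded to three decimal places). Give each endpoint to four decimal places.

(0.0974, 0.1896)

p̂₁ = 261/697 = 0.37446, p̂₂ = 91/394 = 0.23096; p̂₁ − p̂₂ = 0.14350.
SE = √(0.000336069 + 0.000450812) = √0.000786881 = 0.028051.
For 90% confidence, z* = 1.645. Margin = 1.645·0.028051 = 0.04614.
So the interval runs from 0.0974 to 0.1896.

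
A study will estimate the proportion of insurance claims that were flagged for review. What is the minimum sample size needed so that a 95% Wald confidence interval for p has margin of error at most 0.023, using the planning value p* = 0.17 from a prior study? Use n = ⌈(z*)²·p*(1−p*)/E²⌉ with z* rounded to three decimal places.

n = 1025

z* = 1.960 at the 95% level.
p*(1−p*) = 0.1411.
Required n before rounding: 3.841600 × 0.1411 / 0.023² = 1024.669.
Rounding up, n = 1025.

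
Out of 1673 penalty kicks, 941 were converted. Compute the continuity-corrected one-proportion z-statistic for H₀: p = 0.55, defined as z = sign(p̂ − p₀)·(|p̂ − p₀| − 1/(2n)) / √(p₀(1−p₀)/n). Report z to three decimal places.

Sample proportion p̂ = 941/1673 = 0.56246. p̂ − p₀ = 0.012463.
Continuity correction 1/(2n) = 1/3346 = 0.000299.
Corrected numerator: |0.012463| − 0.000299 = 0.012164.
Null standard error: √(0.55·0.45/1673) = √0.000147938 = 0.012163.
z = (+)0.012164/0.012163 = 1.000.

z = 1.000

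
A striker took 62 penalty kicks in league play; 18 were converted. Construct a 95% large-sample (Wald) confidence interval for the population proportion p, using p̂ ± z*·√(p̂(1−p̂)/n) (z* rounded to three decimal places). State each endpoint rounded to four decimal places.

The sample proportion is 18/62 = 0.29032.
SE = √(p̂(1−p̂)/n) = √(0.206035/62) = 0.057647.
z* = 1.960 at the 95% level.
Margin = 1.960·0.057647 = 0.11299.
Interval: 0.29032 ± 0.11299 → (0.1773, 0.4033).

(0.1773, 0.4033)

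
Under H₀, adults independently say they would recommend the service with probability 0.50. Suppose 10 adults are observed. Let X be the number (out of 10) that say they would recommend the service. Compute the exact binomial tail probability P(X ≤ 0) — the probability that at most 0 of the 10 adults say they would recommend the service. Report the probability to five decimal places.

P = 0.00098

X ~ Binomial(n=10, p=0.50).
P(X ≤ 0) = C(10,0)·0.50^0·0.50^10.
= 0.000977 = 0.00098.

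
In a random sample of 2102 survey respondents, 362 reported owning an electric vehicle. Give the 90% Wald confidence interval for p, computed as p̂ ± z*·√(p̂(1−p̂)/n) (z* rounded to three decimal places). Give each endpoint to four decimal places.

The sample proportion is 362/2102 = 0.17222.
SE(p̂) = √(0.17222·0.82778/2102) = 0.008235.
For 90% confidence, z* = 1.645.
Margin = 1.645·0.008235 = 0.01355.
CI: 0.17222 ± 0.01355 = (0.1587, 0.1858).

(0.1587, 0.1858)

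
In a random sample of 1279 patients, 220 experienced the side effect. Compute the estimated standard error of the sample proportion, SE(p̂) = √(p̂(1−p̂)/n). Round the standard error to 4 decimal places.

With x = 220 successes in n = 1279, p̂ = 0.17201.
p̂(1−p̂) = 0.17201·0.82799 = 0.142423.
Dividing by n and taking the root: √0.000111355 = 0.0106.

SE = 0.0106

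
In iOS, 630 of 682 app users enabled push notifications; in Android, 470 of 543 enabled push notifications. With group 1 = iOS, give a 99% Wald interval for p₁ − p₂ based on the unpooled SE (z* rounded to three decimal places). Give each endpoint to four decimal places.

p̂₁ = 630/682 = 0.92375, p̂₂ = 470/543 = 0.86556; p̂₁ − p̂₂ = 0.05819.
Unpooled SE = √(p̂₁(1−p̂₁)/n₁ + p̂₂(1−p̂₂)/n₂) = √(0.000103274 + 0.000214300) = 0.017821.
z* = 2.576 at the 99% level. Margin of error = 0.04591.
CI: 0.05819 ± 0.04591 = (0.0123, 0.1041).

(0.0123, 0.1041)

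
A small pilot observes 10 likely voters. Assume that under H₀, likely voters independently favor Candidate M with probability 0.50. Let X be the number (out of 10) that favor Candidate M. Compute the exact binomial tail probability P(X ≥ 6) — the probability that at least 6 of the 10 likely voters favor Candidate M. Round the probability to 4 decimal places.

X is binomial with n = 10 and p = 0.50.
P(X ≥ 6) = Σ_{j=6}^{10} C(10,j)·0.50^j·0.50^{10−j}.
= 0.205078 + 0.117188 + 0.043945 + 0.009766 + 0.000977 = 0.3770.

P = 0.3770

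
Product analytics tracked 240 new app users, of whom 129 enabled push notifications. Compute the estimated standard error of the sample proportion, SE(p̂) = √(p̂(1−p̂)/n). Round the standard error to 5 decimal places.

With x = 129 successes in n = 240, p̂ = 0.53750.
p̂(1−p̂) = 0.53750·0.46250 = 0.248594.
Dividing by n and taking the root: √0.001035808 = 0.03218.

SE = 0.03218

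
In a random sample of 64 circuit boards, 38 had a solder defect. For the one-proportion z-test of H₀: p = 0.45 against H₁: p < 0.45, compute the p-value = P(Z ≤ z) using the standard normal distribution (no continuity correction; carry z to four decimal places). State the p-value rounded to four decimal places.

p-value = 0.9896

p̂ = 38/64 = 0.59375.
Null standard error: √(0.45·0.55/64) = √0.003867188 = 0.062187.
Test statistic (full precision, shown to 4 dp): z = (38/64 − 0.45)/SE₀ ≈ 2.3116.
p-value = P(Z ≤ z) with z = 2.3116 → 0.9896.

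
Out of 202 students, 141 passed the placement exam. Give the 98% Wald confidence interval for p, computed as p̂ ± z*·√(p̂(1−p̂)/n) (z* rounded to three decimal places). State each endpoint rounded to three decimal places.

The sample proportion is 141/202 = 0.69802.
SE(p̂) = √(0.69802·0.30198/202) = 0.032303.
The 98% critical value is z* = 2.326.
Margin of error: 2.326 × 0.032303 = 0.07514.
So the interval runs from 0.623 to 0.773.

(0.623, 0.773)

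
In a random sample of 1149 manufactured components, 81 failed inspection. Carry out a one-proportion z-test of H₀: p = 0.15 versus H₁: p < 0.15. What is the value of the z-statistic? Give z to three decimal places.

Sample proportion p̂ = 81/1149 = 0.07050.
Under H₀, SE = √(p₀(1−p₀)/n) = √(0.15·0.85/1149) = √0.000110966 = 0.010534.
Test statistic: z = -0.07950/0.010534 = -7.547.

z = -7.547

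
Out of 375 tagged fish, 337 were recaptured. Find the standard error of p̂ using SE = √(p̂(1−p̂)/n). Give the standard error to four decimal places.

SE = 0.0156

With x = 337 successes in n = 375, p̂ = 0.89867.
p̂(1−p̂) = 0.89867·0.10133 = 0.091062.
SE = √(0.091062/375) = √0.000242832 = 0.0156.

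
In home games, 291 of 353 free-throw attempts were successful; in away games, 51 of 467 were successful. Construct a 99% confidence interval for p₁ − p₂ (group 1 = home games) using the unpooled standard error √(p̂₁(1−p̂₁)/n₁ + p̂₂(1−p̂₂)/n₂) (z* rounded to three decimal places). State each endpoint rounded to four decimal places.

(0.6511, 0.7792)

p̂₁ = 291/353 = 0.82436, p̂₂ = 51/467 = 0.10921; p̂₁ − p̂₂ = 0.71515.
SE = √(0.000410167 + 0.000208311) = √0.000618478 = 0.024869.
z* = 2.576 at the 99% level. Margin of error = 0.06406.
CI: 0.71515 ± 0.06406 = (0.6511, 0.7792).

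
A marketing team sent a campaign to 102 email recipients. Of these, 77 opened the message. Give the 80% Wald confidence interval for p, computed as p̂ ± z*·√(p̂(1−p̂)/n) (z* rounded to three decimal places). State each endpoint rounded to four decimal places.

(0.7003, 0.8095)

The sample proportion is 77/102 = 0.75490.
Standard error of p̂: √(0.185025/102) = √0.001813970 = 0.042591.
z* = 1.282 at the 80% level.
Margin of error: 1.282 × 0.042591 = 0.05460.
Interval: 0.75490 ± 0.05460 → (0.7003, 0.8095).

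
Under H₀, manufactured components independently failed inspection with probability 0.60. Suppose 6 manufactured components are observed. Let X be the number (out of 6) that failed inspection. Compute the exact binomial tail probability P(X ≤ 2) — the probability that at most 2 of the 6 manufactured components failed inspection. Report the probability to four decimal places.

P = 0.1792

X is binomial with n = 6 and p = 0.60.
P(X ≤ 2) = C(6,0)·0.60^0·0.40^6 + C(6,1)·0.60^1·0.40^5 + C(6,2)·0.60^2·0.40^4.
= 0.004096 + 0.036864 + 0.138240 = 0.1792.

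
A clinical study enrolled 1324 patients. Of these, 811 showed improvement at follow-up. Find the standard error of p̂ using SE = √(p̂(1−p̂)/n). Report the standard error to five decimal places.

SE = 0.01339

With x = 811 successes in n = 1324, p̂ = 0.61254.
p̂(1−p̂) = 0.237335.
SE = √(0.237335/1324) = √0.000179256 = 0.01339.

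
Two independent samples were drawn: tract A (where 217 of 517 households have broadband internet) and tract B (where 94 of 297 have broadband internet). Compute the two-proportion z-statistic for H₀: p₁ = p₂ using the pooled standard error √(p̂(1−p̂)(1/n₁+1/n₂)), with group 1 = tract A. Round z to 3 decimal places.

Sample proportions: p̂₁ = 217/517 = 0.41973 and p̂₂ = 94/297 = 0.31650.
Pooling: p̂ = 311/814 = 0.38206.
SE = √[p̂(1−p̂)(1/n₁+1/n₂)] = √[0.38206·0.61794·(1/517+1/297)] ≈ 0.035378.
z = (p̂₁ − p̂₂)/SE = (0.41973 − 0.31650)/0.035378 = 0.10323/0.035378 = 2.918.

z = 2.918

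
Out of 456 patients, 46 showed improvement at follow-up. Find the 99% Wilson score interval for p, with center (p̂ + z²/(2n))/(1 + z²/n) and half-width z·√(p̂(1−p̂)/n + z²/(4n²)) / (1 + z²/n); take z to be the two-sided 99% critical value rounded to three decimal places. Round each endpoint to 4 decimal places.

(0.0701, 0.1431)

p̂ = 46/456 = 0.10088; z = 2.576, so z² = 6.635776.
1 + z²/n = 1.014552.
Adjusted center: (0.10088 + z²/(2n))/1.014552 = 0.10660.
Radicand: p̂(1−p̂)/n + z²/(4n²) = 0.000198906 + 0.000007978 = 0.000206884.
Half-width = 2.576·√0.000206884/1.014552 = 0.03652.
So the interval runs from 0.0701 to 0.1431.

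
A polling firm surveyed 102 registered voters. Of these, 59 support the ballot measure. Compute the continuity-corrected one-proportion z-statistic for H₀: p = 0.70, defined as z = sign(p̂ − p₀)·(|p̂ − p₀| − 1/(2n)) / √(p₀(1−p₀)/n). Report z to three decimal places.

The sample proportion is 59/102 = 0.57843. p̂ − p₀ = -0.121569.
1/(2n) = 0.004902.
Corrected numerator: |-0.121569| − 0.004902 = 0.116667.
Under H₀, SE = √(p₀(1−p₀)/n) = √(0.70·0.30/102) = √0.002058824 = 0.045374.
z = (−)0.116667/0.045374 = -2.571.

z = -2.571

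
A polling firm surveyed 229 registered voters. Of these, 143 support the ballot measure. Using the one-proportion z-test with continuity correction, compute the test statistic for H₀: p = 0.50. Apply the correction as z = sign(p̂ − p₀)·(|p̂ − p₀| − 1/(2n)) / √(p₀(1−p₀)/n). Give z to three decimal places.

p̂ = 143/229 = 0.62445. p̂ − p₀ = 0.124454.
1/(2n) = 0.002183.
Corrected numerator: |0.124454| − 0.002183 = 0.122271.
SE₀ = √(0.50·0.50/229) = 0.033041.
z = +0.122271/0.033041 = 3.701.

z = 3.701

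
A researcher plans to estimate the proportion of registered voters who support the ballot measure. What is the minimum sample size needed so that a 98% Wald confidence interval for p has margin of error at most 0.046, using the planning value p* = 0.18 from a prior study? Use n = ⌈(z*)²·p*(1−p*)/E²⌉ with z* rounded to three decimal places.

n = 378

z* = 2.326 at the 98% level.
p*(1−p*) = 0.18·0.82 = 0.1476.
Required n before rounding: 5.410276 × 0.1476 / 0.046² = 377.390.
⌈377.390⌉ = 378.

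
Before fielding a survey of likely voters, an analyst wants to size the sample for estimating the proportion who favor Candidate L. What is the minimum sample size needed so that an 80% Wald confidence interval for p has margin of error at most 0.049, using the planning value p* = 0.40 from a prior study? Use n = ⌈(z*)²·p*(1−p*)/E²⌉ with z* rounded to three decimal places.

For 80% confidence, z* = 1.282.
p*(1−p*) = 0.2400.
Required n before rounding: 1.643524 × 0.2400 / 0.049² = 164.284.
Rounding up, n = 165.

n = 165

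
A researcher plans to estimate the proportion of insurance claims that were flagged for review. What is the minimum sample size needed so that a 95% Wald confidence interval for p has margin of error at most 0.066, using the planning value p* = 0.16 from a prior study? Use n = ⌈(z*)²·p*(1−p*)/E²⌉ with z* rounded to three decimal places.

The 95% critical value is z* = 1.960.
p*(1−p*) = 0.16·0.84 = 0.1344.
Required n before rounding: 3.841600 × 0.1344 / 0.066² = 118.529.
Rounding up, n = 119.

n = 119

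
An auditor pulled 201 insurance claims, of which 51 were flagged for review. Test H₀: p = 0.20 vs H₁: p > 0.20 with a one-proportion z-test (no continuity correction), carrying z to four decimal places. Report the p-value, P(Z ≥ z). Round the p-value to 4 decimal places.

p-value = 0.0284

Sample proportion p̂ = 51/201 = 0.25373.
Under H₀, SE = √(p₀(1−p₀)/n) = √(0.20·0.80/201) = √0.000796020 = 0.028214.
Test statistic (full precision, shown to 4 dp): z = (51/201 − 0.20)/SE₀ ≈ 1.9044.
p-value = P(Z ≥ z) with z = 1.9044 → 0.0284.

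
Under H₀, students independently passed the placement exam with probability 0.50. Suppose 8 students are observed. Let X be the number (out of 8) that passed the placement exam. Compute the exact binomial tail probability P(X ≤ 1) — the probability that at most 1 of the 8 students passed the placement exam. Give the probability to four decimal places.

X ~ Binomial(n=8, p=0.50).
P(X ≤ 1) = C(8,0)·0.50^0·0.50^8 + C(8,1)·0.50^1·0.50^7.
= 0.003906 + 0.031250 = 0.0352.

P = 0.0352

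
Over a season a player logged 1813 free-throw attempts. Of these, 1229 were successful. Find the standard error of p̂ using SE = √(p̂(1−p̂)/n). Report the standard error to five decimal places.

SE = 0.01097

The sample proportion is 1229/1813 = 0.67788.
p̂(1−p̂) = 0.67788·0.32212 = 0.218359.
SE = √(0.218359/1813) = √0.000120441 = 0.01097.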